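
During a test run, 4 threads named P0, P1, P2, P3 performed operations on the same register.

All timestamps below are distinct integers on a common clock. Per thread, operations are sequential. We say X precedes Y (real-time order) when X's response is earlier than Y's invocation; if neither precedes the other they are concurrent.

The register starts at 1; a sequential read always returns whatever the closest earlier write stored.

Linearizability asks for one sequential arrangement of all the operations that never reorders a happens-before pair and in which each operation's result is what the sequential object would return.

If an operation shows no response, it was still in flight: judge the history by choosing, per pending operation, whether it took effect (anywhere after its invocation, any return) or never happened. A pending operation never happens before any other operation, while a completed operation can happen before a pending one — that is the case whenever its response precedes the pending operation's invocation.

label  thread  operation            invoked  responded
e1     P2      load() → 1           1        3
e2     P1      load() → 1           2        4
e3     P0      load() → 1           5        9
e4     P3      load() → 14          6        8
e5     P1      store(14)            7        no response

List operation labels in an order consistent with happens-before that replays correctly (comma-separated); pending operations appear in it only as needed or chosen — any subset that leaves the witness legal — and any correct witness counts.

step 1: e1 load() → 1 — value 1
step 2: e2 load() → 1 — value 1
step 3: e3 load() → 1 — value 1
step 4: e5 store(14) (pending, included) — value 14
step 5: e4 load() → 14 — value 14

e1, e2, e3, e5, e4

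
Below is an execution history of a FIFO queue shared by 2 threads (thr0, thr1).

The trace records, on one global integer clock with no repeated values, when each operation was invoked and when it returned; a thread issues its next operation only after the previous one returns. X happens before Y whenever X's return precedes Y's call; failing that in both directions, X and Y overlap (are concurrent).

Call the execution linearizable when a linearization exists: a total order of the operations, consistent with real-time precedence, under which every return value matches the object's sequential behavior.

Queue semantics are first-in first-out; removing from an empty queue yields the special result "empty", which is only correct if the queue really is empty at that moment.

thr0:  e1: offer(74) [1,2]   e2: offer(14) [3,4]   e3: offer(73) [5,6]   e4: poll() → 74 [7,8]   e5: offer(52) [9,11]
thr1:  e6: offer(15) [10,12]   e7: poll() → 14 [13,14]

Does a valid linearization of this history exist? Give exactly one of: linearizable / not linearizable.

linearizable

a witness: e1, e2, e3, e4, e5, e6, e7
step 1: e1 offer(74) — queue <74>
step 2: e2 offer(14) — queue <74,14>
step 3: e3 offer(73) — queue <74,14,73>
step 4: e4 poll() → 74 — queue <14,73>
step 5: e5 offer(52) — queue <14,73,52>
step 6: e6 offer(15) — queue <14,73,52,15>
step 7: e7 poll() → 14 — queue <73,52,15>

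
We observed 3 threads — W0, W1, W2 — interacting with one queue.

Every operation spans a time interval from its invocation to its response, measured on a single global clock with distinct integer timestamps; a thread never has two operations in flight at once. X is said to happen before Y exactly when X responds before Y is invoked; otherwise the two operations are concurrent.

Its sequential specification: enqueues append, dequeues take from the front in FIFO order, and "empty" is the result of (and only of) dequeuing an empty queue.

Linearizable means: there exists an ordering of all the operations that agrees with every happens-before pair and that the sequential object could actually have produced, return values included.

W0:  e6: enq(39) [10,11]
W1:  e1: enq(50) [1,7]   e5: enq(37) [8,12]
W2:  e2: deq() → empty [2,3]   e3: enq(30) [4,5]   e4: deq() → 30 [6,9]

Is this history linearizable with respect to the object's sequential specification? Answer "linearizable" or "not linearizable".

a witness: e2, e3, e1, e4, e5, e6
after step 1 (e2 deq() → empty): queue <>
after step 2 (e3 enq(30)): queue <30>
after step 3 (e1 enq(50)): queue <30,50>
after step 4 (e4 deq() → 30): queue <50>
after step 5 (e5 enq(37)): queue <50,37>
after step 6 (e6 enq(39)): queue <50,37,39>

linearizable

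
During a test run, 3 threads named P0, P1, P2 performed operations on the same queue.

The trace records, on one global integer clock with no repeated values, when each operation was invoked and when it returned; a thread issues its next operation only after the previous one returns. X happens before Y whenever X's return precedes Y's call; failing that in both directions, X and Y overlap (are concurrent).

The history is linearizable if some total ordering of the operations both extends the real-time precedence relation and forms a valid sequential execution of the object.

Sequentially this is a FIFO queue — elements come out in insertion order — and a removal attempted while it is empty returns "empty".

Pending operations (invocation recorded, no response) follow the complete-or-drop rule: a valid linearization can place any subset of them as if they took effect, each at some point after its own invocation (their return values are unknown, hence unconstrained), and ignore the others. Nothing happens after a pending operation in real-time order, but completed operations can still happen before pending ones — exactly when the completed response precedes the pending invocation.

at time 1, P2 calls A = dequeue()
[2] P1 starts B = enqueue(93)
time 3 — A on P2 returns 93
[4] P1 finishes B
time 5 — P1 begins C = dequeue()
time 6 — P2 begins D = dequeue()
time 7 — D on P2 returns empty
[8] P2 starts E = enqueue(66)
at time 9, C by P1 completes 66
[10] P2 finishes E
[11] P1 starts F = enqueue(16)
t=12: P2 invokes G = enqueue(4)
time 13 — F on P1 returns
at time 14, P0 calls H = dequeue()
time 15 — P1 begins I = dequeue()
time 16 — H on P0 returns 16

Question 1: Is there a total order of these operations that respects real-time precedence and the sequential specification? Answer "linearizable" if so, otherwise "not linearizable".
linearizable

a witness: B, A, D, E, C, F, G, H
after step 1 (B enqueue(93)): queue <93>
after step 2 (A dequeue() → 93): queue <>
after step 3 (D dequeue() → empty): queue <>
after step 4 (E enqueue(66)): queue <66>
after step 5 (C dequeue() → 66): queue <>
after step 6 (F enqueue(16)): queue <16>
after step 7 (G enqueue(4) (pending, included)): queue <16,4>
after step 8 (H dequeue() → 16): queue <4>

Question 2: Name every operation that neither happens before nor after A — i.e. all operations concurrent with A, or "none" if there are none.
Answer: B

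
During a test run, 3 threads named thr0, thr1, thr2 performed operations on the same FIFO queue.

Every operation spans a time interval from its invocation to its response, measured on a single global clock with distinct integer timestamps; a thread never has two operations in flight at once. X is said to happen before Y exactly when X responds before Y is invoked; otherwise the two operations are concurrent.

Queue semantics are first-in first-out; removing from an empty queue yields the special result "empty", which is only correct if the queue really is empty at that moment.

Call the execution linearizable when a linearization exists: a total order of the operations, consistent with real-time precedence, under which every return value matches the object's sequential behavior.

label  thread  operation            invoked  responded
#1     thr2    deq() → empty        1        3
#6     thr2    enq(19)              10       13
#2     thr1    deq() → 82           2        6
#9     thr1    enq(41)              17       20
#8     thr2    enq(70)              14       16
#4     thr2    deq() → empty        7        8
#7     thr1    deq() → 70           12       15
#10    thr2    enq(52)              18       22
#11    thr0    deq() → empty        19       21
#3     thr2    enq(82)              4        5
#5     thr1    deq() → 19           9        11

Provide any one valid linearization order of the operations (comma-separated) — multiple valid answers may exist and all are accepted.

1. #1 deq() → empty, leaving queue <>
2. #3 enq(82), leaving queue <82>
3. #2 deq() → 82, leaving queue <>
4. #4 deq() → empty, leaving queue <>
5. #6 enq(19), leaving queue <19>
6. #5 deq() → 19, leaving queue <>
7. #8 enq(70), leaving queue <70>
8. #7 deq() → 70, leaving queue <>
9. #11 deq() → empty, leaving queue <>
10. #9 enq(41), leaving queue <41>
11. #10 enq(52), leaving queue <41,52>

#1, #3, #2, #4, #6, #5, #8, #7, #11, #9, #10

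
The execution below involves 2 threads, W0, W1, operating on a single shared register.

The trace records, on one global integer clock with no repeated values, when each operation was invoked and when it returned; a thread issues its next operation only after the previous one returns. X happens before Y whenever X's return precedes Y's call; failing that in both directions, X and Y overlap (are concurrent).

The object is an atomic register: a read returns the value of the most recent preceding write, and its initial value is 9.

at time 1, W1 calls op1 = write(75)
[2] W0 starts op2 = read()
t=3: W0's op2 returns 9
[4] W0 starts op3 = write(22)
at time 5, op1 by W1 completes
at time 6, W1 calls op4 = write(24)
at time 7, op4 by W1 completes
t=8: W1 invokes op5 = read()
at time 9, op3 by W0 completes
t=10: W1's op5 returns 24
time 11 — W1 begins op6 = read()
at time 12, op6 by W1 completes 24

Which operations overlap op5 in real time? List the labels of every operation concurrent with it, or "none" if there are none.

op5 runs from 8 to 10; window-overlapping ops are concurrent
op1 [1,5]: before
op2 [2,3]: before
op3 [4,9]: concurrent
op4 [6,7]: before
op6 [11,12]: after

op3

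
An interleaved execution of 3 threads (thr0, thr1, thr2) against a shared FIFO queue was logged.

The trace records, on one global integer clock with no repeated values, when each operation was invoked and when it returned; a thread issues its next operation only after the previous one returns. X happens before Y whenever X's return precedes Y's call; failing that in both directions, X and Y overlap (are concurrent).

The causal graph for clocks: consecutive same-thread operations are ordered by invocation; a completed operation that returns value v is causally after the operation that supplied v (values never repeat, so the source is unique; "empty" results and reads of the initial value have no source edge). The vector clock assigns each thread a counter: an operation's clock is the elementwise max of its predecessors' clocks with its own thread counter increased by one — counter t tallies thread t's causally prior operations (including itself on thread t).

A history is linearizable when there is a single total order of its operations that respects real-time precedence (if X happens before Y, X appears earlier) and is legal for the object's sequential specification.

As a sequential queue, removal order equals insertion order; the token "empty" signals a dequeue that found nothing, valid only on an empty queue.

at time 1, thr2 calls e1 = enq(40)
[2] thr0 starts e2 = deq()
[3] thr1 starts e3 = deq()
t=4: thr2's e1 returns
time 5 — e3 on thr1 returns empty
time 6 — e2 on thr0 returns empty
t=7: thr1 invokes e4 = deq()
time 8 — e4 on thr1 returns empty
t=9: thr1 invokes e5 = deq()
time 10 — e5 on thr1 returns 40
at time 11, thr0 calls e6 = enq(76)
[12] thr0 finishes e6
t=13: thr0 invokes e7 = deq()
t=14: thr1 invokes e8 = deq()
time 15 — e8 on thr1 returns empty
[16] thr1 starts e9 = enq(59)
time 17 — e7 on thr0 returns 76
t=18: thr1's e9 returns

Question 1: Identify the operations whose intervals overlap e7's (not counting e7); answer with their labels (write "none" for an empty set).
concurrent with e7 ([13,17]): every op whose interval crosses 13..17
e1 [1,4]: before
e2 [2,6]: before
e3 [3,5]: before
e4 [7,8]: before
e5 [9,10]: before
e6 [11,12]: before
e8 [14,15]: concurrent
e9 [16,18]: concurrent

e8, e9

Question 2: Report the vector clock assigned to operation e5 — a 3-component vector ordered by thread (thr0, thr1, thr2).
VC(e1, invoked at 1): no causal predecessors; +1 on thr2 → (0, 0, 1)
VC(e3, invoked at 3): no causal predecessors; +1 on thr1 → (0, 1, 0)
VC(e2, invoked at 2): no causal predecessors; +1 on thr0 → (1, 0, 0)
e4, invoked 7, takes VC(e3)=(0, 1, 0) under max, adds 1 for thr1 → (0, 2, 0)
e6, invoked 11, takes VC(e2)=(1, 0, 0) under max, adds 1 for thr0 → (2, 0, 0)
e7, invoked 13, takes VC(e6)=(2, 0, 0) under max, adds 1 for thr0 → (3, 0, 0)
e5, invoked 9, takes VC(e1)=(0, 0, 1), VC(e4)=(0, 2, 0) under max, adds 1 for thr1 → (0, 3, 1)
e8, invoked 14, takes VC(e5)=(0, 3, 1) under max, adds 1 for thr1 → (0, 4, 1)
e9, invoked 16, takes VC(e8)=(0, 4, 1) under max, adds 1 for thr1 → (0, 5, 1)
target: VC(e5) = (0, 3, 1)

(0, 3, 1)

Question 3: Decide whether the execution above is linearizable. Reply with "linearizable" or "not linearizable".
already the first 8 events (up to e4's response at time 8) admit no linearization; the first 7 still do
real-time-consistent orders of the 4 completed operations: 6 — all fail the FIFO queue replay
one such order, e1, e2, e3, e4, breaks at step 2 where e2 deq() → empty is illegal
one such order, e1, e3, e2, e4, breaks at step 2 where e3 deq() → empty is illegal

not linearizable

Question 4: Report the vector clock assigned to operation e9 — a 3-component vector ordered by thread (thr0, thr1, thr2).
e1 (invocation 1): nothing precedes it; thr2's component alone gives (0, 0, 1)
e3 (invocation 3): nothing precedes it; thr1's component alone gives (0, 1, 0)
e2 (invocation 2): nothing precedes it; thr0's component alone gives (1, 0, 0)
VC(e4, invoked at 7): max of VC(e3)=(0, 1, 0), then +1 on thread thr1 → (0, 2, 0)
VC(e6, invoked at 11): max of VC(e2)=(1, 0, 0), then +1 on thread thr0 → (2, 0, 0)
VC(e7, invoked at 13): max of VC(e6)=(2, 0, 0), then +1 on thread thr0 → (3, 0, 0)
VC(e5, invoked at 9): max of VC(e1)=(0, 0, 1), VC(e4)=(0, 2, 0), then +1 on thread thr1 → (0, 3, 1)
VC(e8, invoked at 14): max of VC(e5)=(0, 3, 1), then +1 on thread thr1 → (0, 4, 1)
VC(e9, invoked at 16): max of VC(e8)=(0, 4, 1), then +1 on thread thr1 → (0, 5, 1)
target: VC(e9) = (0, 5, 1)

(0, 5, 1)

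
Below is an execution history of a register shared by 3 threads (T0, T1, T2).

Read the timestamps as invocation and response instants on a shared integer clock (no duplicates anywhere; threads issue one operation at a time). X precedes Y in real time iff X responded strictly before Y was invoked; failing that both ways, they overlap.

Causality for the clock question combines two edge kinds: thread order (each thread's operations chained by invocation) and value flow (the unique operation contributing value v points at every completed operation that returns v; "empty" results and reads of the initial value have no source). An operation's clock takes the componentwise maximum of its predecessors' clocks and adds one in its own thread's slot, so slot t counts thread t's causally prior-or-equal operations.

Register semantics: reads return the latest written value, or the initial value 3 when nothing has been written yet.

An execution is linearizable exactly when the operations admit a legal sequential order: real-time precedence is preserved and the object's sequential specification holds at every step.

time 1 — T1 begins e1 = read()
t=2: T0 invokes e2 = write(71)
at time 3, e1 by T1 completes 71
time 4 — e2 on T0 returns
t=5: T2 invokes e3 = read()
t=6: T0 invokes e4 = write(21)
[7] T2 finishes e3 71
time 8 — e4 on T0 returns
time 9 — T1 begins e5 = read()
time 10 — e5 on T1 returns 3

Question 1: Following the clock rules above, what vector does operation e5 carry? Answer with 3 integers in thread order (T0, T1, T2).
(1, 2, 0)

no predecessors for e2 (invoked 2): T0 increments from zero → (1, 0, 0)
from VC(e2)=(1, 0, 0), e3 (invoked 5) maxes components and bumps T2 → (1, 0, 1)
from VC(e2)=(1, 0, 0), e1 (invoked 1) maxes components and bumps T1 → (1, 1, 0)
from VC(e2)=(1, 0, 0), e4 (invoked 6) maxes components and bumps T0 → (2, 0, 0)
from VC(e1)=(1, 1, 0), e5 (invoked 9) maxes components and bumps T1 → (1, 2, 0)
target: VC(e5) = (1, 2, 0)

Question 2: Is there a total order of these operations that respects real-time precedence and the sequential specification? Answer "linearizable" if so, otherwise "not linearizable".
not linearizable

already the first 10 events (up to e5's response at time 10) admit no linearization; the first 9 still do
5 completed operations, 4 real-time-consistent orders — every register replay fails
for example e1, e2, e3, e4, e5 fails at step 1: e1 read() → 71 is not legal there
for example e1, e2, e4, e3, e5 fails at step 1: e1 read() → 71 is not legal there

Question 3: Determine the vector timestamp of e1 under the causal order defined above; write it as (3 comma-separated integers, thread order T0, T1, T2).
(1, 1, 0)

VC(e2, invoked at 2): no causal predecessors; +1 on T0 → (1, 0, 0)
e3 (invocation 5): componentwise max over VC(e2)=(1, 0, 0), +1 at T2, giving (1, 0, 1)
e1 (invocation 1): componentwise max over VC(e2)=(1, 0, 0), +1 at T1, giving (1, 1, 0)
e4 (invocation 6): componentwise max over VC(e2)=(1, 0, 0), +1 at T0, giving (2, 0, 0)
e5 (invocation 9): componentwise max over VC(e1)=(1, 1, 0), +1 at T1, giving (1, 2, 0)
target: VC(e1) = (1, 1, 0)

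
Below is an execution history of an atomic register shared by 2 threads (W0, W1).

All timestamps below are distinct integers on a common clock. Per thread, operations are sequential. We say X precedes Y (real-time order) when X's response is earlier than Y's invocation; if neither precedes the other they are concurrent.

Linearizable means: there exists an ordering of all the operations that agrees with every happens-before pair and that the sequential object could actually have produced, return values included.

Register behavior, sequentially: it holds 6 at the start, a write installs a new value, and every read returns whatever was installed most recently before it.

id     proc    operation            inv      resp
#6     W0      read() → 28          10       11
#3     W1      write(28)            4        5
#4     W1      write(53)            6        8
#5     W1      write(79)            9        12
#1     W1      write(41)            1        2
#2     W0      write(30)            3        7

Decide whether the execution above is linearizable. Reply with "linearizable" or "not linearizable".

prefix check: 1..10 passes, 1..11 fails once #6's time-11 response joins
all 3 real-time-respecting orders fail — 5 completed atomic register operations, no legal replay
include/drop combinations of the 1 pending operation (#5) were all tried; none helps
sample order #1, #2, #3, #4, #6 (pending dropped) stalls at step 5 — #6 read() → 28 has no legal effect
sample order #1, #3, #2, #4, #6 (pending dropped) stalls at step 5 — #6 read() → 28 has no legal effect

not linearizable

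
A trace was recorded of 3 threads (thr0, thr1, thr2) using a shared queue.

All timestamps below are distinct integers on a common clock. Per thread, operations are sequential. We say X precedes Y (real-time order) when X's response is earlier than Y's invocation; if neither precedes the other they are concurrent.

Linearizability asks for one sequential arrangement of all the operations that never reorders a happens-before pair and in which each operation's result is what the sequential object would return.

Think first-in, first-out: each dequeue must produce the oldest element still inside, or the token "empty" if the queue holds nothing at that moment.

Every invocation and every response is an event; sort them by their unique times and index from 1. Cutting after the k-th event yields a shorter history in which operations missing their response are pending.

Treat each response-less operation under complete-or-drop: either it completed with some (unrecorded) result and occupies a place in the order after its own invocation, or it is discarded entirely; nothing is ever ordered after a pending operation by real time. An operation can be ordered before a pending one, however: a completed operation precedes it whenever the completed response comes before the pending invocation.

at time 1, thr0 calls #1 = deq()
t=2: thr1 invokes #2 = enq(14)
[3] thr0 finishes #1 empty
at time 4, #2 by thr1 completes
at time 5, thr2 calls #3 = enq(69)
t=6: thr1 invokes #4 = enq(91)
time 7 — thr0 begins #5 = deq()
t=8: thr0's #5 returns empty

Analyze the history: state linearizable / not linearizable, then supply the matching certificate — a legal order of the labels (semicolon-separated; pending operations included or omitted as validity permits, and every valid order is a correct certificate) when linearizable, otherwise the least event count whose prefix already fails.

cut after 7 events: linearizable; cut after 8 events (#5 responds, time 8): not linearizable
real-time-consistent orders of the 3 completed operations: 2 — all fail the queue replay
no escape via the 2 pending operations (#3, #4): every completion choice fails
one such order, #1, #2, #5 (pending dropped), breaks at step 3 where #5 deq() → empty is illegal
one such order, #2, #1, #5 (pending dropped), breaks at step 2 where #1 deq() → empty is illegal

not linearizable — minimal violating prefix: 8 events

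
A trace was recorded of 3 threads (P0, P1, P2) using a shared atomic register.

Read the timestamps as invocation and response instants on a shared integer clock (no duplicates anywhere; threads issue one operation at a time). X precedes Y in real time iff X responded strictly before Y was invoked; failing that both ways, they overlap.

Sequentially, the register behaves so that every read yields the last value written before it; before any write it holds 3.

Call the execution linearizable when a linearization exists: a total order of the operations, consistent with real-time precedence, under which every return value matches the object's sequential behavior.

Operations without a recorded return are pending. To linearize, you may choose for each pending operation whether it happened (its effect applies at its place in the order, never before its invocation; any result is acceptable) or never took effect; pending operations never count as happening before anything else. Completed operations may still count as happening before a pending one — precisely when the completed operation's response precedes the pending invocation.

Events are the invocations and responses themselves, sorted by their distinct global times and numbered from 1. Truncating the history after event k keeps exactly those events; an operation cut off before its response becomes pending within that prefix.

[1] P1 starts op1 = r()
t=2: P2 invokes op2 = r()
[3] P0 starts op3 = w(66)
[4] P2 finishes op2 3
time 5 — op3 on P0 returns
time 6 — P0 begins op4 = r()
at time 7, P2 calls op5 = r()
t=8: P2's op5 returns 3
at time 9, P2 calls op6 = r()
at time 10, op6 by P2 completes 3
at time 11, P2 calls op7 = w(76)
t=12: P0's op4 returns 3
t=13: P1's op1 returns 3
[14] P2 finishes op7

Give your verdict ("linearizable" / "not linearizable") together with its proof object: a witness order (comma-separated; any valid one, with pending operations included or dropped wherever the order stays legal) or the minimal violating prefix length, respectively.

not linearizable — minimal violating prefix: 8 events

already the first 8 events (up to op5's response at time 8) admit no linearization; the first 7 still do
3 completed operations, 2 real-time-consistent orders — every atomic register replay fails
completion choices over the 2 pending operations (op1, op4) were checked; none helps
take op2, op3, op5 (pending dropped): step 3 already fails, because op5 r() → 3 cannot occur there
take op3, op2, op5 (pending dropped): step 2 already fails, because op2 r() → 3 cannot occur there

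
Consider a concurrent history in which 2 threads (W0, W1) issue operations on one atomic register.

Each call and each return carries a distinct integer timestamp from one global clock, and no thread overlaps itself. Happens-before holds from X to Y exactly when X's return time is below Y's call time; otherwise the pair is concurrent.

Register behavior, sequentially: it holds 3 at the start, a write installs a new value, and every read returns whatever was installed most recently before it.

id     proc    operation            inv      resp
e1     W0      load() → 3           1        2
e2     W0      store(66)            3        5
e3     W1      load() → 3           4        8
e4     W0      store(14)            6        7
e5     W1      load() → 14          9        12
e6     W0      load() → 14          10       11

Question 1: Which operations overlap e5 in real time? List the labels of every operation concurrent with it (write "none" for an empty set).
e6

e5 spans [9,12]; an op avoiding the whole window 9..12 is ordered, any other is concurrent
e1 [1,2]: before
e2 [3,5]: before
e3 [4,8]: before
e4 [6,7]: before
e6 [10,11]: concurrent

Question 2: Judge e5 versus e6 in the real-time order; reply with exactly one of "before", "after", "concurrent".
concurrent

e5 spans [9,12], e6 spans [10,11]
the intervals overlap in both directions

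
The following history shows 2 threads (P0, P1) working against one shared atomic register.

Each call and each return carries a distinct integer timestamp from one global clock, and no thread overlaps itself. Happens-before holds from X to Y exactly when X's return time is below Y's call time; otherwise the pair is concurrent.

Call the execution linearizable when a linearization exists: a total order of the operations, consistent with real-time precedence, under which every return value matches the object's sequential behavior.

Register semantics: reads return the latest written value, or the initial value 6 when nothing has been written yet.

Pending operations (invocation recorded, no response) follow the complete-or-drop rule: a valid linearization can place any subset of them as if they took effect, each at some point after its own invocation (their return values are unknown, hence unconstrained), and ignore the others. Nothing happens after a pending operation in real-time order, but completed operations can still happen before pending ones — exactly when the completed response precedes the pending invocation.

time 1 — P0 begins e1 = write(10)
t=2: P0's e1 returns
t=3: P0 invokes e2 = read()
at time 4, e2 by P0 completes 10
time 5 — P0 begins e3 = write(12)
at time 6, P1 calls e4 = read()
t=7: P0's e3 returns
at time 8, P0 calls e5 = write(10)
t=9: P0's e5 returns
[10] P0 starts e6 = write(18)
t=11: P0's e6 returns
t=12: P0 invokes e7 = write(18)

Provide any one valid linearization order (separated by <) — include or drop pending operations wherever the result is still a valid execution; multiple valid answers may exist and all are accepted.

step 1: e1 write(10) — value 10
step 2: e2 read() → 10 — value 10
step 3: e3 write(12) — value 12
step 4: e4 read() (pending, included) — value 12
step 5: e5 write(10) — value 10
step 6: e6 write(18) — value 18

e1 < e2 < e3 < e4 < e5 < e6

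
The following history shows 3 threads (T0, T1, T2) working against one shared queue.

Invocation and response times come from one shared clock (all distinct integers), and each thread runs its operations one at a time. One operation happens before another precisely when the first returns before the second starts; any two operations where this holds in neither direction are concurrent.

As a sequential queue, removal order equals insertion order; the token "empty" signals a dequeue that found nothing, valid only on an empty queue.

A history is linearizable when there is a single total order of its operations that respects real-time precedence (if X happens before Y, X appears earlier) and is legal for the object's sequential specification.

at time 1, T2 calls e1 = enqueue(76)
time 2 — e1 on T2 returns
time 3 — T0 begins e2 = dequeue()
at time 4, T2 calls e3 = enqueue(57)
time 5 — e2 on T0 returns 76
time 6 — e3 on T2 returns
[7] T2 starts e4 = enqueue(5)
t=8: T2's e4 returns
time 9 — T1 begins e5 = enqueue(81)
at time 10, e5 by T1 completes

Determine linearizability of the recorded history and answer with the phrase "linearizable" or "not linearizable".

linearizable

witness order: e1, e2, e3, e4, e5
step 1: e1 enqueue(76) — queue <76>
step 2: e2 dequeue() → 76 — queue <>
step 3: e3 enqueue(57) — queue <57>
step 4: e4 enqueue(5) — queue <57,5>
step 5: e5 enqueue(81) — queue <57,5,81>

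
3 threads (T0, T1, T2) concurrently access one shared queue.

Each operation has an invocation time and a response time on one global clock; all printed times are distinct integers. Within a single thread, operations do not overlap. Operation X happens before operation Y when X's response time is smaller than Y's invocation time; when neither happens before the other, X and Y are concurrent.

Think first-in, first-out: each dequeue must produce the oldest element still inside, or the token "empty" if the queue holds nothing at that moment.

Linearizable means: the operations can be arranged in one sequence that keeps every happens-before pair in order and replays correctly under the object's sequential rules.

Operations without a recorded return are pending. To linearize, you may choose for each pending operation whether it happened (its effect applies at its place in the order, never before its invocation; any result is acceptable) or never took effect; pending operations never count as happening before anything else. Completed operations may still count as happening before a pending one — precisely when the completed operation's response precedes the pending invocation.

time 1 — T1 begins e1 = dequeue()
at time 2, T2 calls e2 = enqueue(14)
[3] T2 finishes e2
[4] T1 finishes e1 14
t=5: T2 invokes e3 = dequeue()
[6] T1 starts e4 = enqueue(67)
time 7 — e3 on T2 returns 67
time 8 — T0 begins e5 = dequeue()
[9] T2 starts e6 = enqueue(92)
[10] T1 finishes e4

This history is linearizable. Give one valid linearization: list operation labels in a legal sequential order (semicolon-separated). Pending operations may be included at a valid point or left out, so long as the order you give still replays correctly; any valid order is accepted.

after step 1 (e2 enqueue(14)): queue <14>
after step 2 (e1 dequeue() → 14): queue <>
after step 3 (e4 enqueue(67)): queue <67>
after step 4 (e3 dequeue() → 67): queue <>

e2; e1; e4; e3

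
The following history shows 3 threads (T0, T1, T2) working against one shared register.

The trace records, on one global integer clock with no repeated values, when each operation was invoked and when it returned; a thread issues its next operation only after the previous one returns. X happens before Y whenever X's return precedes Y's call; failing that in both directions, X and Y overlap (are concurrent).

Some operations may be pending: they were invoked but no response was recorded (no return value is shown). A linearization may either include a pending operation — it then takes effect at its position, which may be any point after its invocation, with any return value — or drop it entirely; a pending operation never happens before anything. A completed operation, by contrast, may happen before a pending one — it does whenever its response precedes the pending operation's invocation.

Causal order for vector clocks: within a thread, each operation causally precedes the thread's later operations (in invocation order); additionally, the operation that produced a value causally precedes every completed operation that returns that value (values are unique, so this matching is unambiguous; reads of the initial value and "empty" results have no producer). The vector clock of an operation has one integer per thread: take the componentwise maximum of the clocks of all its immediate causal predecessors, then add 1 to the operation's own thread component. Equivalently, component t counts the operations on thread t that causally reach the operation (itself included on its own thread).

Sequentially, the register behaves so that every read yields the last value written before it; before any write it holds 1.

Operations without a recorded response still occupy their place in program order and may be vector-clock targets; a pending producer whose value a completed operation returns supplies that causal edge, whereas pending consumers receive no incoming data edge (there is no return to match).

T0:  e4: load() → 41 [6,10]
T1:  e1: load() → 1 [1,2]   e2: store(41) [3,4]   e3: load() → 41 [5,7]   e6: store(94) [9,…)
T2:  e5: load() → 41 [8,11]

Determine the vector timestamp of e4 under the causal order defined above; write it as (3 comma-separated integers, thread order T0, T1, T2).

(1, 2, 0)

e1, invoked 1, has no incoming edges; only T1's bump applies → (0, 1, 0)
invoked at 3, e2 merges VC(e1)=(0, 1, 0) and bumps T1's slot → (0, 2, 0)
invoked at 8, e5 merges VC(e2)=(0, 2, 0) and bumps T2's slot → (0, 2, 1)
invoked at 5, e3 merges VC(e2)=(0, 2, 0) and bumps T1's slot → (0, 3, 0)
invoked at 6, e4 merges VC(e2)=(0, 2, 0) and bumps T0's slot → (1, 2, 0)
invoked at 9, e6 merges VC(e3)=(0, 3, 0) and bumps T1's slot → (0, 4, 0)
target: VC(e4) = (1, 2, 0)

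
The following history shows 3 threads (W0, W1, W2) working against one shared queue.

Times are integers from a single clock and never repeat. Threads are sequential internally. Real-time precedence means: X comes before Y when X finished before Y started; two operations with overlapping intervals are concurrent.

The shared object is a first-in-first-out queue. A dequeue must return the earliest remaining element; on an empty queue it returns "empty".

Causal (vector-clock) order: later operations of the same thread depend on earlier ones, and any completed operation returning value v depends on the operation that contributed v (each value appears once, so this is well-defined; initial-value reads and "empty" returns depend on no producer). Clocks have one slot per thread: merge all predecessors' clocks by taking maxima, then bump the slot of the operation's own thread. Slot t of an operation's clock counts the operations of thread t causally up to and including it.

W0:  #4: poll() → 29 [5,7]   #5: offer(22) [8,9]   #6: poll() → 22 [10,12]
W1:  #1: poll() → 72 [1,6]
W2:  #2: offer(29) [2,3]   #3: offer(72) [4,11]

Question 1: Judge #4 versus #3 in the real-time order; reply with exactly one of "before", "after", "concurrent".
concurrent

#4 spans [5,7], #3 spans [4,11]
the intervals overlap in both directions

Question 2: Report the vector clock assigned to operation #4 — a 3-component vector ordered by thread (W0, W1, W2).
(1, 0, 1)

no predecessors for #2 (invoked 2): W2 increments from zero → (0, 0, 1)
merge at #3 (invoked 4): VC(#2)=(0, 0, 1), own-thread bump on W2 → (0, 0, 2)
merge at #4 (invoked 5): VC(#2)=(0, 0, 1), own-thread bump on W0 → (1, 0, 1)
merge at #1 (invoked 1): VC(#3)=(0, 0, 2), own-thread bump on W1 → (0, 1, 2)
merge at #5 (invoked 8): VC(#4)=(1, 0, 1), own-thread bump on W0 → (2, 0, 1)
merge at #6 (invoked 10): VC(#5)=(2, 0, 1), own-thread bump on W0 → (3, 0, 1)
target: VC(#4) = (1, 0, 1)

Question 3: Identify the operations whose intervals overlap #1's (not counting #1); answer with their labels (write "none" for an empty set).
#2, #3, #4

overlap test against #1 [1,6]: concurrent iff the interval meets 1..6
#2 [2,3]: concurrent
#3 [4,11]: concurrent
#4 [5,7]: concurrent
#5 [8,9]: after
#6 [10,12]: after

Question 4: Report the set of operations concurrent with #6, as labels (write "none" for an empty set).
#3

#6 runs from 10 to 12; window-overlapping ops are concurrent
#1 [1,6]: before
#2 [2,3]: before
#3 [4,11]: concurrent
#4 [5,7]: before
#5 [8,9]: before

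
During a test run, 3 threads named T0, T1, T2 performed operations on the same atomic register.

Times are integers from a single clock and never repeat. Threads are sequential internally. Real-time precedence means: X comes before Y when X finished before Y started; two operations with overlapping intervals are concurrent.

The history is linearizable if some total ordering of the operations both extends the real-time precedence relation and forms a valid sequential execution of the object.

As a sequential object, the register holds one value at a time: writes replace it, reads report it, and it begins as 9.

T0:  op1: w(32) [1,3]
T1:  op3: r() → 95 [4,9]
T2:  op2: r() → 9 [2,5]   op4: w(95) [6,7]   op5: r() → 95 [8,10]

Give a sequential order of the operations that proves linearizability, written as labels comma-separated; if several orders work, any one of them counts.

op2, op1, op4, op3, op5

step 1: op2 r() → 9 — value 9
step 2: op1 w(32) — value 32
step 3: op4 w(95) — value 95
step 4: op3 r() → 95 — value 95
step 5: op5 r() → 95 — value 95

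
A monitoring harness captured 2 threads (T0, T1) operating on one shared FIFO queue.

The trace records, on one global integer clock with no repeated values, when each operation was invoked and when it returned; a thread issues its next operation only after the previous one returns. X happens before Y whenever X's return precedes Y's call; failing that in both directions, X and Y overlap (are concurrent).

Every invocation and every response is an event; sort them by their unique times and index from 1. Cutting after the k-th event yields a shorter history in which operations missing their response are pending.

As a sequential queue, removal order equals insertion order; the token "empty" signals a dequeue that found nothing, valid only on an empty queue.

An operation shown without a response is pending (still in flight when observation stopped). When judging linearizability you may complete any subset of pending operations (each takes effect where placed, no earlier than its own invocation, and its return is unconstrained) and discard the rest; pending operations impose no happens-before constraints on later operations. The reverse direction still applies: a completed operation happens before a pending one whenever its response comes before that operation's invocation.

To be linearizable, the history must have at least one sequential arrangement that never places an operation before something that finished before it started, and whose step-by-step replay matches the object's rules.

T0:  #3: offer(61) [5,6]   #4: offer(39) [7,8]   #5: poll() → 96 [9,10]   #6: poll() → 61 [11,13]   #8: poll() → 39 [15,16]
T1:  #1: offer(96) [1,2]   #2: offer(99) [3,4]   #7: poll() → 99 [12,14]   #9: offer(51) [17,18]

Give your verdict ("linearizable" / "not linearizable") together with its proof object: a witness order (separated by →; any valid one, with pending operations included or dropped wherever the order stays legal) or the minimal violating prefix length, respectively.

linearizable — witness: #1 → #2 → #3 → #4 → #5 → #7 → #6 → #8 → #9

1. #1 offer(96), leaving queue <96>
2. #2 offer(99), leaving queue <96,99>
3. #3 offer(61), leaving queue <96,99,61>
4. #4 offer(39), leaving queue <96,99,61,39>
5. #5 poll() → 96, leaving queue <99,61,39>
6. #7 poll() → 99, leaving queue <61,39>
7. #6 poll() → 61, leaving queue <39>
8. #8 poll() → 39, leaving queue <>
9. #9 offer(51), leaving queue <51>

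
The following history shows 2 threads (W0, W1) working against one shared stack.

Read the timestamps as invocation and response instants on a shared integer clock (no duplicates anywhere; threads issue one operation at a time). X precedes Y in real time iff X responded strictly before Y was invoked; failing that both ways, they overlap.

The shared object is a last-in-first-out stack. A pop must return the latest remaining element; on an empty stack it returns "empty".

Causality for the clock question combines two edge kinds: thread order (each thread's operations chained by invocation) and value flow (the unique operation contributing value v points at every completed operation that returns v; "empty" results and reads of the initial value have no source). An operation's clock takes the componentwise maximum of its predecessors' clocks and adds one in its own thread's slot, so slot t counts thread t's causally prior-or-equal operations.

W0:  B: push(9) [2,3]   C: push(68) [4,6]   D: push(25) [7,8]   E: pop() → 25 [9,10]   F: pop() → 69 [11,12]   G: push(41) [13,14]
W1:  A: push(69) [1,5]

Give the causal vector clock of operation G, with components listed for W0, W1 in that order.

invoked at 1, A has no predecessors; its own W1 bump gives (0, 1)
invoked at 2, B has no predecessors; its own W0 bump gives (1, 0)
from VC(B)=(1, 0), C (invoked 4) maxes components and bumps W0 → (2, 0)
from VC(C)=(2, 0), D (invoked 7) maxes components and bumps W0 → (3, 0)
from VC(D)=(3, 0), E (invoked 9) maxes components and bumps W0 → (4, 0)
from VC(A)=(0, 1), VC(E)=(4, 0), F (invoked 11) maxes components and bumps W0 → (5, 1)
from VC(F)=(5, 1), G (invoked 13) maxes components and bumps W0 → (6, 1)
target: VC(G) = (6, 1)

(6, 1)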